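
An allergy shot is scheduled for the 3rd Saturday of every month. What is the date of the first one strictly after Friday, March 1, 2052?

March 2052 starts on a Friday; its first Saturday is the 2nd, so the 3rd Saturday is the 16th — March 16, 2052.
March 16, 2052 is after March 1, 2052, so that is the next one.

March 16, 2052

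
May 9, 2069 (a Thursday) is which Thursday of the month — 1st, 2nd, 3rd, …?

Day 9 falls in week ⌈9/7⌉ of the month.
Days 1–7 hold the 1st Thursday, 8–14 the 2nd, 15–21 the 3rd, 22–28 the 4th, 29–31 the 5th.
9 is in the range for the 2nd.

2nd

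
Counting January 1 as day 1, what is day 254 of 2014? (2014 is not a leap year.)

January has 31 days (254 − 31 = 223 remain).
February has 28 days (223 − 28 = 195 remain).
March has 31 days (195 − 31 = 164 remain).
April has 30 days (164 − 30 = 134 remain).
May has 31 days (134 − 31 = 103 remain).
June has 30 days (103 − 30 = 73 remain).
July has 31 days (73 − 31 = 42 remain).
August has 31 days (42 − 31 = 11 remain).
11 into September → September 11.

11 September 2014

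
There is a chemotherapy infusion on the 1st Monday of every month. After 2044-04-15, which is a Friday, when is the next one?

2044-05-02

April 2044 starts on a Friday, so its 1st Monday is 2044-04-04 (3 days in).
That is not after 2044-04-15, so look at May 2044.
May 2044 starts on a Sunday, so its 1st Monday is 2044-05-02 (1 day in).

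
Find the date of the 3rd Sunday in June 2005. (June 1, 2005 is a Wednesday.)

June 2005 begins on a Wednesday, so the first Sunday is June 5 (4 days later).
The 3rd Sunday is 2 weeks later: 5 + 14 = 19.

June 19, 2005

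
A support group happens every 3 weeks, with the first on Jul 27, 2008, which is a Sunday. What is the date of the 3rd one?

The 3rd occurrence is 2 intervals after the first: 2 × 21 = 42 days after Jul 27, 2008.
Jul has 31 days — 4 days to the end of Jul leaves 38.
Aug has 31 days (7 left).
7 days into Sep → Sep 7, 2008.

Sep 7, 2008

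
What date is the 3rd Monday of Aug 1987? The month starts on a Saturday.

Aug 17, 1987

Aug 1987 begins on a Saturday, so the first Monday is Aug 3 (2 days later).
The 3rd Monday is 2 weeks later: 3 + 14 = 17.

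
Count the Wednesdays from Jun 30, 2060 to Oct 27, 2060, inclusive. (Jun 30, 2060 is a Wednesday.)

18

Jun 30, 2060 is a Wednesday; the first Wednesday on or after it is Jun 30, 2060.
From Jun 30, 2060 to Oct 27, 2060: 0 + 31 + 31 + 30 + 27 = 119 days (rest of Jun, Jul, Aug, Sep, Oct).
119 ÷ 7 = 17 full weeks with remainder 0, so 17 more Wednesdays after the first → 18.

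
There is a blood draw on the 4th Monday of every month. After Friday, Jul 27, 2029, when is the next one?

Jul 2029 starts on a Sunday; its first Monday is the 2nd, so the 4th Monday is the 23rd — Jul 23, 2029.
That is not after Jul 27, 2029, so look at Aug 2029.
Aug 2029 starts on a Wednesday; its first Monday is the 6th, so the 4th Monday is the 27th — Aug 27, 2029.

Aug 27, 2029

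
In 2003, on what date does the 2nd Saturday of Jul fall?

Jul 12, 2003

Jul 2003 begins on a Tuesday, so the first Saturday is Jul 5 (4 days later).
The 2nd Saturday is 1 weeks later: 5 + 7 = 12.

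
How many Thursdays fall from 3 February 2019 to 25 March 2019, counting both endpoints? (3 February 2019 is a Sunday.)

3 February 2019 is a Sunday; the first Thursday on or after it is 7 February 2019 (4 days later).
From 7 February 2019 to 25 March 2019: 21 + 25 = 46 days (rest of February, March).
46 ÷ 7 = 6 full weeks with remainder 4, so 6 more Thursdays after the first → 7.

7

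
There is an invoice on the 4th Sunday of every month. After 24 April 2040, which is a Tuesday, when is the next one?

April 2040 starts on a Sunday; its first Sunday is the 1st, so the 4th Sunday is the 22nd — 22 April 2040.
That is not after 24 April 2040, so look at May 2040.
May 2040 starts on a Tuesday; its first Sunday is the 6th, so the 4th Sunday is the 27th — 27 May 2040.

27 May 2040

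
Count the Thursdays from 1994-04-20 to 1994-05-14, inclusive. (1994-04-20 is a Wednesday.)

4

1994-04-20 is a Wednesday; the first Thursday on or after it is 1994-04-21 (1 day later).
From 1994-04-21 to 1994-05-14: 9 + 14 = 23 days (rest of April, May).
23 ÷ 7 = 3 full weeks with remainder 2, so 3 more Thursdays after the first → 4.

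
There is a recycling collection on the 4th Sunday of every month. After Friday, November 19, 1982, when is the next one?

November 1982 starts on a Monday; its first Sunday is the 7th, so the 4th Sunday is the 28th — November 28, 1982.
November 28, 1982 is after November 19, 1982, so that is the next one.

November 28, 1982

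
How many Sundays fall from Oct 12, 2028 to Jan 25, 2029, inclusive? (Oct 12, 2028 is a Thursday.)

15

Oct 12, 2028 is a Thursday; the first Sunday on or after it is Oct 15, 2028 (3 days later).
From Oct 15, 2028 to Jan 25, 2029: 16 + 30 + 31 + 25 = 102 days (rest of Oct, Nov, Dec, Jan).
102 ÷ 7 = 14 full weeks with remainder 4, so 14 more Sundays after the first → 15.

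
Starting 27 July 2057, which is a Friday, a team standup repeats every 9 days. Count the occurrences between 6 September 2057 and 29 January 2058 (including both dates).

Occurrences land 9·i days after 27 July 2057 for i = 0, 1, 2, …
6 September 2057 is 41 days after the start; 41 ÷ 9 = 4 remainder 5; since the remainder is 5, round up to i = 5. First occurrence in the window: #6 on 10 September 2057 (5×9 = 45 days in).
29 January 2058 is 186 days after the start; 186 ÷ 9 = 20 remainder 6. Last occurrence in the window: #21 on 23 January 2058.
Occurrences #6 through #21: 16 in total.

16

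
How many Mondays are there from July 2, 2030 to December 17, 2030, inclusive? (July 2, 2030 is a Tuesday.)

24

July 2, 2030 is a Tuesday; the first Monday on or after it is July 8, 2030 (6 days later).
From July 8, 2030 to December 17, 2030: 23 + 31 + 30 + 31 + 30 + 17 = 162 days (rest of July, August, September, October, November, December).
162 ÷ 7 = 23 full weeks with remainder 1, so 23 more Mondays after the first → 24.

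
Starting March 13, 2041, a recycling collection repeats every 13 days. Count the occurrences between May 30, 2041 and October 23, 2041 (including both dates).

Occurrences land 13·i days after March 13, 2041 for i = 0, 1, 2, …
May 30, 2041 is 78 days after the start; 78 ÷ 13 = 6 remainder 0. First occurrence in the window: #7 on May 30, 2041 (6×13 = 78 days in).
October 23, 2041 is 224 days after the start; 224 ÷ 13 = 17 remainder 3. Last occurrence in the window: #18 on October 20, 2041.
Occurrences #7 through #18: 12 in total.

12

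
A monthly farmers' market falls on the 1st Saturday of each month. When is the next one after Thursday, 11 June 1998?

4 July 1998

June 1998 starts on a Monday, so its 1st Saturday is 6 June 1998 (5 days in).
That is not after 11 June 1998, so look at July 1998.
July 1998 starts on a Wednesday, so its 1st Saturday is 4 July 1998 (3 days in).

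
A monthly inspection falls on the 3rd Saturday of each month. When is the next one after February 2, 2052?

February 2052 starts on a Thursday; its first Saturday is the 3rd, so the 3rd Saturday is the 17th — February 17, 2052.
February 17, 2052 is after February 2, 2052, so that is the next one.

February 17, 2052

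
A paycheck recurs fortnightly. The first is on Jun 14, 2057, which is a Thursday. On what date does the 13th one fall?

Nov 29, 2057

The 13th occurrence is 12 intervals after the first: 12 × 14 = 168 days after Jun 14, 2057.
Jun has 30 days — 16 days to the end of Jun leaves 152.
Jul has 31 days (121 left).
Aug has 31 days (90 left).
Sep has 30 days (60 left).
Oct has 31 days (29 left).
29 days into Nov → Nov 29, 2057.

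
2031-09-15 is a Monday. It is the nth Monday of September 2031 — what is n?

3rd

Day 15 falls in week ⌈15/7⌉ of the month.
Days 1–7 hold the 1st Monday, 8–14 the 2nd, 15–21 the 3rd, 22–28 the 4th, 29–31 the 5th.
15 is in the range for the 3rd.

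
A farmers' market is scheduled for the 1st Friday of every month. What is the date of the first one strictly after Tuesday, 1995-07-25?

1995-08-04

July 1995 starts on a Saturday, so its 1st Friday is 1995-07-07 (6 days in).
That is not after 1995-07-25, so look at August 1995.
August 1995 starts on a Tuesday, so its 1st Friday is 1995-08-04 (3 days in).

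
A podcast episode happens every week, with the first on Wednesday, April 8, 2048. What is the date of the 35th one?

December 2, 2048

The 35th occurrence is 34 intervals after the first: 34 × 7 = 238 days after April 8, 2048.
April has 30 days — 22 days to the end of April leaves 216.
May has 31 days (185 left).
June has 30 days (155 left).
July has 31 days (124 left).
August has 31 days (93 left).
September has 30 days (63 left).
October has 31 days (32 left).
November has 30 days (2 left).
2 days into December → December 2, 2048.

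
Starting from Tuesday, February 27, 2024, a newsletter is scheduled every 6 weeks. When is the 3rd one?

May 21, 2024

The 3rd occurrence is 2 intervals after the first: 2 × 42 = 84 days after February 27, 2024.
February has 29 days — 2 days to the end of February leaves 82.
March has 31 days (51 left).
April has 30 days (21 left).
21 days into May → May 21, 2024.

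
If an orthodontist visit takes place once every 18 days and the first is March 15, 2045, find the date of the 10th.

August 24, 2045

The 10th occurrence is 9 intervals after the first: 9 × 18 = 162 days after March 15, 2045.
March has 31 days — 16 days to the end of March leaves 146.
April has 30 days (116 left).
May has 31 days (85 left).
June has 30 days (55 left).
July has 31 days (24 left).
24 days into August → August 24, 2045.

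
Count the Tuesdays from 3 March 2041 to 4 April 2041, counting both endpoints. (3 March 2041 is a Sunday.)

3 March 2041 is a Sunday; the first Tuesday on or after it is 5 March 2041 (2 days later).
From 5 March 2041 to 4 April 2041: 26 + 4 = 30 days (rest of March, April).
30 ÷ 7 = 4 full weeks with remainder 2, so 4 more Tuesdays after the first → 5.

5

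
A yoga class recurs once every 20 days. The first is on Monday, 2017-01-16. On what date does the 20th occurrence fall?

The 20th occurrence is 19 intervals after the first: 19 × 20 = 380 days after 2017-01-16.
January has 31 days — 15 days to the end of January leaves 365.
February has 28 days (337 left).
March has 31 days (306 left).
April has 30 days (276 left).
May has 31 days (245 left).
June has 30 days (215 left).
July has 31 days (184 left).
August has 31 days (153 left).
September has 30 days (123 left).
October has 31 days (92 left).
November has 30 days (62 left).
December has 31 days (31 left).
31 days into January → 2018-01-31.

2018-01-31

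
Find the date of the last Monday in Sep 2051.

Sep 2051 begins on a Friday, so the first Monday is Sep 4 (3 days later).
Sep 2051 has 30 days. Adding weeks: 4, 11, 18, 25 — the last one ≤ 30 is the 25th.

Sep 25, 2051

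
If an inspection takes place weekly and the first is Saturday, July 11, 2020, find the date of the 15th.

October 17, 2020

The 15th occurrence is 14 intervals after the first: 14 × 7 = 98 days after July 11, 2020.
July has 31 days — 20 days to the end of July leaves 78.
August has 31 days (47 left).
September has 30 days (17 left).
17 days into October → October 17, 2020.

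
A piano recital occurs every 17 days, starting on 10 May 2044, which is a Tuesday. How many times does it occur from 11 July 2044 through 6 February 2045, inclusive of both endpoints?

13

Occurrences land 17·i days after 10 May 2044 for i = 0, 1, 2, …
11 July 2044 is 62 days after the start; 62 ÷ 17 = 3 remainder 11; since the remainder is 11, round up to i = 4. First occurrence in the window: #5 on 17 July 2044 (4×17 = 68 days in).
6 February 2045 is 272 days after the start; 272 ÷ 17 = 16 remainder 0. Last occurrence in the window: #17 on 6 February 2045.
Occurrences #5 through #17: 13 in total.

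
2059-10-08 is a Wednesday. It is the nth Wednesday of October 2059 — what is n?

2nd

Day 8 falls in week ⌈8/7⌉ of the month.
Days 1–7 hold the 1st Wednesday, 8–14 the 2nd, 15–21 the 3rd, 22–28 the 4th, 29–31 the 5th.
8 is in the range for the 2nd.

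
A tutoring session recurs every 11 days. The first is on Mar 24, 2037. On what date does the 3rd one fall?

Apr 15, 2037

The 3rd occurrence is 2 intervals after the first: 2 × 11 = 22 days after Mar 24, 2037.
Mar has 31 days — 7 days to the end of Mar leaves 15.
15 days into Apr → Apr 15, 2037.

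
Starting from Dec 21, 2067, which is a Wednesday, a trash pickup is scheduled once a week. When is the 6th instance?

The 6th occurrence is 5 intervals after the first: 5 × 7 = 35 days after Dec 21, 2067.
Dec has 31 days — 10 days to the end of Dec leaves 25.
25 days into Jan → Jan 25, 2068.

Jan 25, 2068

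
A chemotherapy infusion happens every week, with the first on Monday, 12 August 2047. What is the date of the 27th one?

10 February 2048

The 27th occurrence is 26 intervals after the first: 26 × 7 = 182 days after 12 August 2047.
August has 31 days — 19 days to the end of August leaves 163.
September has 30 days (133 left).
October has 31 days (102 left).
November has 30 days (72 left).
December has 31 days (41 left).
January has 31 days (10 left).
10 days into February → 10 February 2048.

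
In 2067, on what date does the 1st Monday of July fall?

July 2067 begins on a Friday, so the first Monday is July 4 (3 days later).

2067-07-04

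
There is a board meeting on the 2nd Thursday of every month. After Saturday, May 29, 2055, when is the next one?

May 2055 starts on a Saturday; its first Thursday is the 6th, so the 2nd Thursday is the 13th — May 13, 2055.
That is not after May 29, 2055, so look at Jun 2055.
Jun 2055 starts on a Tuesday; its first Thursday is the 3rd, so the 2nd Thursday is the 10th — Jun 10, 2055.

Jun 10, 2055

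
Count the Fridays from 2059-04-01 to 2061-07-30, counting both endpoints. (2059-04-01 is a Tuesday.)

122

2059-04-01 is a Tuesday; the first Friday on or after it is 2059-04-04 (3 days later).
From 2059-04-04 to 2061-07-30: 271 + 366 + 211 = 848 days (rest of 2059, 2060, to 2061-07-30 in 2061).
848 ÷ 7 = 121 full weeks with remainder 1, so 121 more Fridays after the first → 122.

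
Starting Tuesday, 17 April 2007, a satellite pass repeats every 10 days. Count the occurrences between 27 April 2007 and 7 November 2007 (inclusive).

Occurrences land 10·i days after 17 April 2007 for i = 0, 1, 2, …
27 April 2007 is 10 days after the start; 10 ÷ 10 = 1 remainder 0. First occurrence in the window: #2 on 27 April 2007 (1×10 = 10 days in).
7 November 2007 is 204 days after the start; 204 ÷ 10 = 20 remainder 4. Last occurrence in the window: #21 on 3 November 2007.
Occurrences #2 through #21: 20 in total.

20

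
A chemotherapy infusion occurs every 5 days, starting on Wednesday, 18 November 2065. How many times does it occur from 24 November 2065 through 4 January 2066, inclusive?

Occurrences land 5·i days after 18 November 2065 for i = 0, 1, 2, …
24 November 2065 is 6 days after the start; 6 ÷ 5 = 1 remainder 1; since the remainder is 1, round up to i = 2. First occurrence in the window: #3 on 28 November 2065 (2×5 = 10 days in).
4 January 2066 is 47 days after the start; 47 ÷ 5 = 9 remainder 2. Last occurrence in the window: #10 on 2 January 2066.
Occurrences #3 through #10: 8 in total.

8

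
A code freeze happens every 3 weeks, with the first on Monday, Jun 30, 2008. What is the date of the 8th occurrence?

Nov 24, 2008

The 8th occurrence is 7 intervals after the first: 7 × 21 = 147 days after Jun 30, 2008.
Jun has 30 days — 0 days to the end of Jun leaves 147.
Jul has 31 days (116 left).
Aug has 31 days (85 left).
Sep has 30 days (55 left).
Oct has 31 days (24 left).
24 days into Nov → Nov 24, 2008.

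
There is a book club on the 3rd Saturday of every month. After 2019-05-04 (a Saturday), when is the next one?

2019-05-18

May 2019 starts on a Wednesday; its first Saturday is the 4th, so the 3rd Saturday is the 18th — 2019-05-18.
2019-05-18 is after 2019-05-04, so that is the next one.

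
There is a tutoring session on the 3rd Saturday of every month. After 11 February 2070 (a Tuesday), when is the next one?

February 2070 starts on a Saturday; its first Saturday is the 1st, so the 3rd Saturday is the 15th — 15 February 2070.
15 February 2070 is after 11 February 2070, so that is the next one.

15 February 2070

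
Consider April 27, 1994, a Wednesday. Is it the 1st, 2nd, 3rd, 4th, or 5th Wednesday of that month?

4th

Day 27 falls in week ⌈27/7⌉ of the month.
Days 1–7 hold the 1st Wednesday, 8–14 the 2nd, 15–21 the 3rd, 22–28 the 4th, 29–31 the 5th.
27 is in the range for the 4th.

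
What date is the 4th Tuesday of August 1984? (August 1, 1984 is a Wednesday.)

August 1984 begins on a Wednesday, so the first Tuesday is August 7 (6 days later).
The 4th Tuesday is 3 weeks later: 7 + 21 = 28.

August 28, 1984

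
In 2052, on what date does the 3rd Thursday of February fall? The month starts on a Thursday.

February 15, 2052

February 2052 begins on a Thursday, so the first Thursday is February 1.
The 3rd Thursday is 2 weeks later: 1 + 14 = 15.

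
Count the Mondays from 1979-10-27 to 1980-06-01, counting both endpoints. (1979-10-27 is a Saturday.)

31

1979-10-27 is a Saturday; the first Monday on or after it is 1979-10-29 (2 days later).
From 1979-10-29 to 1980-06-01: 2 + 30 + 31 + 31 + 29 + 31 + 30 + 31 + 1 = 216 days (rest of October, November, December, January, February, March, April, May, June).
216 ÷ 7 = 30 full weeks with remainder 6, so 30 more Mondays after the first → 31.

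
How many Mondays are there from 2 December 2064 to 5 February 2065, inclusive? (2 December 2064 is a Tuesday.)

9

2 December 2064 is a Tuesday; the first Monday on or after it is 8 December 2064 (6 days later).
From 8 December 2064 to 5 February 2065: 23 + 31 + 5 = 59 days (rest of December, January, February).
59 ÷ 7 = 8 full weeks with remainder 3, so 8 more Mondays after the first → 9.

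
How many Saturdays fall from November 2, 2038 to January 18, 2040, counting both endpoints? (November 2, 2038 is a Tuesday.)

63

November 2, 2038 is a Tuesday; the first Saturday on or after it is November 6, 2038 (4 days later).
From November 6, 2038 to January 18, 2040: 55 + 365 + 18 = 438 days (rest of 2038, 2039, to January 18, 2040 in 2040).
438 ÷ 7 = 62 full weeks with remainder 4, so 62 more Saturdays after the first → 63.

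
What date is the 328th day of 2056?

2056-11-23

January has 31 days (328 − 31 = 297 remain).
February has 29 days (297 − 29 = 268 remain).
March has 31 days (268 − 31 = 237 remain).
April has 30 days (237 − 30 = 207 remain).
May has 31 days (207 − 31 = 176 remain).
June has 30 days (176 − 30 = 146 remain).
July has 31 days (146 − 31 = 115 remain).
August has 31 days (115 − 31 = 84 remain).
September has 30 days (84 − 30 = 54 remain).
October has 31 days (54 − 31 = 23 remain).
23 into November → November 23.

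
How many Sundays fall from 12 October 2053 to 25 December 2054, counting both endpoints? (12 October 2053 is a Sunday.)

12 October 2053 is a Sunday; the first Sunday on or after it is 12 October 2053.
From 12 October 2053 to 25 December 2054: 80 + 359 = 439 days (rest of 2053, to 25 December 2054 in 2054).
439 ÷ 7 = 62 full weeks with remainder 5, so 62 more Sundays after the first → 63.

63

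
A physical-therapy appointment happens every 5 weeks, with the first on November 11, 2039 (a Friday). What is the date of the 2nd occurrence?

The 2nd occurrence is 1 interval after the first: 1 × 35 = 35 days after November 11, 2039.
November has 30 days — 19 days to the end of November leaves 16.
16 days into December → December 16, 2039.

December 16, 2039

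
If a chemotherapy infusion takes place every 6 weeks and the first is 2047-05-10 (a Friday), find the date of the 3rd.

The 3rd occurrence is 2 intervals after the first: 2 × 42 = 84 days after 2047-05-10.
May has 31 days — 21 days to the end of May leaves 63.
June has 30 days (33 left).
July has 31 days (2 left).
2 days into August → 2047-08-02.

2047-08-02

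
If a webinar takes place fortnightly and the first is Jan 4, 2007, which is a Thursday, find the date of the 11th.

The 11th occurrence is 10 intervals after the first: 10 × 14 = 140 days after Jan 4, 2007.
Jan has 31 days — 27 days to the end of Jan leaves 113.
Feb has 28 days (85 left).
Mar has 31 days (54 left).
Apr has 30 days (24 left).
24 days into May → May 24, 2007.

May 24, 2007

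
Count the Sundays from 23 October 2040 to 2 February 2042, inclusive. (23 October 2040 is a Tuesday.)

23 October 2040 is a Tuesday; the first Sunday on or after it is 28 October 2040 (5 days later).
From 28 October 2040 to 2 February 2042: 64 + 365 + 33 = 462 days (rest of 2040, 2041, to 2 February 2042 in 2042).
462 ÷ 7 = 66 full weeks with remainder 0, so 66 more Sundays after the first → 67.

67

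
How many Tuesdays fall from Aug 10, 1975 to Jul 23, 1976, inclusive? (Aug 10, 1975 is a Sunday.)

Aug 10, 1975 is a Sunday; the first Tuesday on or after it is Aug 12, 1975 (2 days later).
From Aug 12, 1975 to Jul 23, 1976: 141 + 205 = 346 days (rest of 1975, to Jul 23, 1976 in 1976).
346 ÷ 7 = 49 full weeks with remainder 3, so 49 more Tuesdays after the first → 50.

50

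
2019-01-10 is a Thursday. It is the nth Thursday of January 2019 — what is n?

2nd

Day 10 falls in week ⌈10/7⌉ of the month.
Days 1–7 hold the 1st Thursday, 8–14 the 2nd, 15–21 the 3rd, 22–28 the 4th, 29–31 the 5th.
10 is in the range for the 2nd.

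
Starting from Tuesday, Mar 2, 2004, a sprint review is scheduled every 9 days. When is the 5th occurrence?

Apr 7, 2004

The 5th occurrence is 4 intervals after the first: 4 × 9 = 36 days after Mar 2, 2004.
Mar has 31 days — 29 days to the end of Mar leaves 7.
7 days into Apr → Apr 7, 2004.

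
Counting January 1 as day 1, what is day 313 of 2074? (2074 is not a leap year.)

January has 31 days (313 − 31 = 282 remain).
February has 28 days (282 − 28 = 254 remain).
March has 31 days (254 − 31 = 223 remain).
April has 30 days (223 − 30 = 193 remain).
May has 31 days (193 − 31 = 162 remain).
June has 30 days (162 − 30 = 132 remain).
July has 31 days (132 − 31 = 101 remain).
August has 31 days (101 − 31 = 70 remain).
September has 30 days (70 − 30 = 40 remain).
October has 31 days (40 − 31 = 9 remain).
9 into November → November 9.

9 November 2074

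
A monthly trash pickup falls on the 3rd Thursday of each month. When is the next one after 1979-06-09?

1979-06-21

June 1979 starts on a Friday; its first Thursday is the 7th, so the 3rd Thursday is the 21st — 1979-06-21.
1979-06-21 is after 1979-06-09, so that is the next one.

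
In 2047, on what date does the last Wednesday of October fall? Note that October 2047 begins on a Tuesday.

October 2047 begins on a Tuesday, so the first Wednesday is October 2 (1 day later).
October 2047 has 31 days. Adding weeks: 2, 9, 16, 23, 30 — the last one ≤ 31 is the 30th.

30 October 2047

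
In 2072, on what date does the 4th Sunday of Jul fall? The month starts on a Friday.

Jul 24, 2072

Jul 2072 begins on a Friday, so the first Sunday is Jul 3 (2 days later).
The 4th Sunday is 3 weeks later: 3 + 21 = 24.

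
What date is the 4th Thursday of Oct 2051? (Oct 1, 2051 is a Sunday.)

Oct 2051 begins on a Sunday, so the first Thursday is Oct 5 (4 days later).
The 4th Thursday is 3 weeks later: 5 + 21 = 26.

Oct 26, 2051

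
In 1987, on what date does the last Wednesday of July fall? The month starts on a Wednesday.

July 29, 1987

July 1987 begins on a Wednesday, so the first Wednesday is July 1.
July 1987 has 31 days. Adding weeks: 1, 8, 15, 22, 29 — the last one ≤ 31 is the 29th.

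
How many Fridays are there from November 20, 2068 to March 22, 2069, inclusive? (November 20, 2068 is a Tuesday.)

November 20, 2068 is a Tuesday; the first Friday on or after it is November 23, 2068 (3 days later).
From November 23, 2068 to March 22, 2069: 7 + 31 + 31 + 28 + 22 = 119 days (rest of November, December, January, February, March).
119 ÷ 7 = 17 full weeks with remainder 0, so 17 more Fridays after the first → 18.

18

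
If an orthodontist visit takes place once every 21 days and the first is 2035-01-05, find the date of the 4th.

2035-03-09

The 4th occurrence is 3 intervals after the first: 3 × 21 = 63 days after 2035-01-05.
January has 31 days — 26 days to the end of January leaves 37.
February has 28 days (9 left).
9 days into March → 2035-03-09.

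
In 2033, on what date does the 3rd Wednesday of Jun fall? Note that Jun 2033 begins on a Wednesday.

Jun 15, 2033

Jun 2033 begins on a Wednesday, so the first Wednesday is Jun 1.
The 3rd Wednesday is 2 weeks later: 1 + 14 = 15.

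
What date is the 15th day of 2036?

2036-01-15

15 into January → January 15.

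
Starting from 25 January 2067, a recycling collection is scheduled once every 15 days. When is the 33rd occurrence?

19 May 2068

The 33rd occurrence is 32 intervals after the first: 32 × 15 = 480 days after 25 January 2067.
January has 31 days — 6 days to the end of January leaves 474.
From end of January to end of 2067 is 334 days (140 left).
January has 31 days (109 left).
February has 29 days (80 left).
March has 31 days (49 left).
April has 30 days (19 left).
19 days into May → 19 May 2068.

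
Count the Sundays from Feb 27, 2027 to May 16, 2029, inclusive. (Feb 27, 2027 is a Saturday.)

Feb 27, 2027 is a Saturday; the first Sunday on or after it is Feb 28, 2027 (1 day later).
From Feb 28, 2027 to May 16, 2029: 306 + 366 + 136 = 808 days (rest of 2027, 2028, to May 16, 2029 in 2029).
808 ÷ 7 = 115 full weeks with remainder 3, so 115 more Sundays after the first → 116.

116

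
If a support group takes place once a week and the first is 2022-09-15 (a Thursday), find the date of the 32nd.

The 32nd occurrence is 31 intervals after the first: 31 × 7 = 217 days after 2022-09-15.
September has 30 days — 15 days to the end of September leaves 202.
October has 31 days (171 left).
November has 30 days (141 left).
December has 31 days (110 left).
January has 31 days (79 left).
February has 28 days (51 left).
March has 31 days (20 left).
20 days into April → 2023-04-20.

2023-04-20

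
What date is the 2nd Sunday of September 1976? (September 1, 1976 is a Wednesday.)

September 12, 1976

September 1976 begins on a Wednesday, so the first Sunday is September 5 (4 days later).
The 2nd Sunday is 1 weeks later: 5 + 7 = 12.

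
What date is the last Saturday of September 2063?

29 September 2063

September 2063 begins on a Saturday, so the first Saturday is September 1.
September 2063 has 30 days. Adding weeks: 1, 8, 15, 22, 29 — the last one ≤ 30 is the 29th.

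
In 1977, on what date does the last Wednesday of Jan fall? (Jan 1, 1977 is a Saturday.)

Jan 26, 1977

Jan 1977 begins on a Saturday, so the first Wednesday is Jan 5 (4 days later).
Jan 1977 has 31 days. Adding weeks: 5, 12, 19, 26 — the last one ≤ 31 is the 26th.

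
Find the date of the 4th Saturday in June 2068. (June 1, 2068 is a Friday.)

June 2068 begins on a Friday, so the first Saturday is June 2 (1 day later).
The 4th Saturday is 3 weeks later: 2 + 21 = 23.

2068-06-23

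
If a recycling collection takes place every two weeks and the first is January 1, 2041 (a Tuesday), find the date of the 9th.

April 23, 2041

The 9th occurrence is 8 intervals after the first: 8 × 14 = 112 days after January 1, 2041.
January has 31 days — 30 days to the end of January leaves 82.
February has 28 days (54 left).
March has 31 days (23 left).
23 days into April → April 23, 2041.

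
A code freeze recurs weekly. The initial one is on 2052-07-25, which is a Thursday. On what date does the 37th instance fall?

The 37th occurrence is 36 intervals after the first: 36 × 7 = 252 days after 2052-07-25.
July has 31 days — 6 days to the end of July leaves 246.
August has 31 days (215 left).
September has 30 days (185 left).
October has 31 days (154 left).
November has 30 days (124 left).
December has 31 days (93 left).
January has 31 days (62 left).
February has 28 days (34 left).
March has 31 days (3 left).
3 days into April → 2053-04-03.

2053-04-03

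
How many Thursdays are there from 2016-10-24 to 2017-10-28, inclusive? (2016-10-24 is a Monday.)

2016-10-24 is a Monday; the first Thursday on or after it is 2016-10-27 (3 days later).
From 2016-10-27 to 2017-10-28: 65 + 301 = 366 days (rest of 2016, to 2017-10-28 in 2017).
366 ÷ 7 = 52 full weeks with remainder 2, so 52 more Thursdays after the first → 53.

53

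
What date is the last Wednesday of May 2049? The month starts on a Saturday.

May 2049 begins on a Saturday, so the first Wednesday is May 5 (4 days later).
May 2049 has 31 days. Adding weeks: 5, 12, 19, 26 — the last one ≤ 31 is the 26th.

May 26, 2049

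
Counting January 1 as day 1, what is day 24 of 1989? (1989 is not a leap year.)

24 into January → January 24.

January 24, 1989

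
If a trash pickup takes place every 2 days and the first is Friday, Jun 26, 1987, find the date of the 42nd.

Sep 16, 1987

The 42nd occurrence is 41 intervals after the first: 41 × 2 = 82 days after Jun 26, 1987.
Jun has 30 days — 4 days to the end of Jun leaves 78.
Jul has 31 days (47 left).
Aug has 31 days (16 left).
16 days into Sep → Sep 16, 1987.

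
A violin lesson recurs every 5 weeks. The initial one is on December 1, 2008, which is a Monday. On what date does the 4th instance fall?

The 4th occurrence is 3 intervals after the first: 3 × 35 = 105 days after December 1, 2008.
December has 31 days — 30 days to the end of December leaves 75.
January has 31 days (44 left).
February has 28 days (16 left).
16 days into March → March 16, 2009.

March 16, 2009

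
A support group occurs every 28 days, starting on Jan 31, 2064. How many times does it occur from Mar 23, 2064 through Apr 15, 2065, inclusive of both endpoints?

14

Occurrences land 28·i days after Jan 31, 2064 for i = 0, 1, 2, …
Mar 23, 2064 is 52 days after the start; 52 ÷ 28 = 1 remainder 24; since the remainder is 24, round up to i = 2. First occurrence in the window: #3 on Mar 27, 2064 (2×28 = 56 days in).
Apr 15, 2065 is 440 days after the start; 440 ÷ 28 = 15 remainder 20. Last occurrence in the window: #16 on Mar 26, 2065.
Occurrences #3 through #16: 14 in total.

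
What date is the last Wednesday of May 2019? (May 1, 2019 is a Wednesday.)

May 2019 begins on a Wednesday, so the first Wednesday is May 1.
May 2019 has 31 days. Adding weeks: 1, 8, 15, 22, 29 — the last one ≤ 31 is the 29th.

May 29, 2019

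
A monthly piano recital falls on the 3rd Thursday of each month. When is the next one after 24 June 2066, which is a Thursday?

15 July 2066

June 2066 starts on a Tuesday; its first Thursday is the 3rd, so the 3rd Thursday is the 17th — 17 June 2066.
That is not after 24 June 2066, so look at July 2066.
July 2066 starts on a Thursday; its first Thursday is the 1st, so the 3rd Thursday is the 15th — 15 July 2066.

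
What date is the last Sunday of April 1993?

April 25, 1993

The first Sunday of April 1993 is April 4.
April 1993 has 30 days. Adding weeks: 4, 11, 18, 25 — the last one ≤ 30 is the 25th.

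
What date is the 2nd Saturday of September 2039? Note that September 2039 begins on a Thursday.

10 September 2039

September 2039 begins on a Thursday, so the first Saturday is September 3 (2 days later).
The 2nd Saturday is 1 weeks later: 3 + 7 = 10.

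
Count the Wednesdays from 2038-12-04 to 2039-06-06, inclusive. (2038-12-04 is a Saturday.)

26

2038-12-04 is a Saturday; the first Wednesday on or after it is 2038-12-08 (4 days later).
From 2038-12-08 to 2039-06-06: 23 + 31 + 28 + 31 + 30 + 31 + 6 = 180 days (rest of December, January, February, March, April, May, June).
180 ÷ 7 = 25 full weeks with remainder 5, so 25 more Wednesdays after the first → 26.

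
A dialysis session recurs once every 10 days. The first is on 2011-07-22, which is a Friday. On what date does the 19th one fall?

2012-01-18

The 19th occurrence is 18 intervals after the first: 18 × 10 = 180 days after 2011-07-22.
July has 31 days — 9 days to the end of July leaves 171.
August has 31 days (140 left).
September has 30 days (110 left).
October has 31 days (79 left).
November has 30 days (49 left).
December has 31 days (18 left).
18 days into January → 2012-01-18.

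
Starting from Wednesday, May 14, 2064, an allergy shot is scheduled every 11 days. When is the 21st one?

Dec 20, 2064

The 21st occurrence is 20 intervals after the first: 20 × 11 = 220 days after May 14, 2064.
May has 31 days — 17 days to the end of May leaves 203.
Jun has 30 days (173 left).
Jul has 31 days (142 left).
Aug has 31 days (111 left).
Sep has 30 days (81 left).
Oct has 31 days (50 left).
Nov has 30 days (20 left).
20 days into Dec → Dec 20, 2064.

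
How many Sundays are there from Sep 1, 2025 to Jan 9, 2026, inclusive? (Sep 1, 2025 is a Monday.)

18

Sep 1, 2025 is a Monday; the first Sunday on or after it is Sep 7, 2025 (6 days later).
From Sep 7, 2025 to Jan 9, 2026: 23 + 31 + 30 + 31 + 9 = 124 days (rest of Sep, Oct, Nov, Dec, Jan).
124 ÷ 7 = 17 full weeks with remainder 5, so 17 more Sundays after the first → 18.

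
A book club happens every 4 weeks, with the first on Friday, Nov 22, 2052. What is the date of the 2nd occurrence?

The 2nd occurrence is 1 interval after the first: 1 × 28 = 28 days after Nov 22, 2052.
Nov has 30 days — 8 days to the end of Nov leaves 20.
20 days into Dec → Dec 20, 2052.

Dec 20, 2052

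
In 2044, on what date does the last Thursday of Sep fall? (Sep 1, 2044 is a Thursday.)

Sep 29, 2044

Sep 2044 begins on a Thursday, so the first Thursday is Sep 1.
Sep 2044 has 30 days. Adding weeks: 1, 8, 15, 22, 29 — the last one ≤ 30 is the 29th.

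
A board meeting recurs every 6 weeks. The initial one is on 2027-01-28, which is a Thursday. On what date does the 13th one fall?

2028-06-15

The 13th occurrence is 12 intervals after the first: 12 × 42 = 504 days after 2027-01-28.
January has 31 days — 3 days to the end of January leaves 501.
From end of January to end of 2027 is 334 days (167 left).
January has 31 days (136 left).
February has 29 days (107 left).
March has 31 days (76 left).
April has 30 days (46 left).
May has 31 days (15 left).
15 days into June → 2028-06-15.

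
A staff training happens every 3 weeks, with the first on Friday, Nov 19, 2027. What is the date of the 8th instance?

Apr 14, 2028

The 8th occurrence is 7 intervals after the first: 7 × 21 = 147 days after Nov 19, 2027.
Nov has 30 days — 11 days to the end of Nov leaves 136.
Dec has 31 days (105 left).
Jan has 31 days (74 left).
Feb has 29 days (45 left).
Mar has 31 days (14 left).
14 days into Apr → Apr 14, 2028.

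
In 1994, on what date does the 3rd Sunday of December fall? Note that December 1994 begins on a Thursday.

December 1994 begins on a Thursday, so the first Sunday is December 4 (3 days later).
The 3rd Sunday is 2 weeks later: 4 + 14 = 18.

18 December 1994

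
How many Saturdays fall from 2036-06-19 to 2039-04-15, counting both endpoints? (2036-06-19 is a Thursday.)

2036-06-19 is a Thursday; the first Saturday on or after it is 2036-06-21 (2 days later).
From 2036-06-21 to 2039-04-15: 193 + 365 + 365 + 105 = 1028 days (rest of 2036, 2037, 2038, to 2039-04-15 in 2039).
1028 ÷ 7 = 146 full weeks with remainder 6, so 146 more Saturdays after the first → 147.

147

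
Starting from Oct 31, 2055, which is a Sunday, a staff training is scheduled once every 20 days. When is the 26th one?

Mar 14, 2057

The 26th occurrence is 25 intervals after the first: 25 × 20 = 500 days after Oct 31, 2055.
Oct has 31 days — 0 days to the end of Oct leaves 500.
From end of Oct to end of 2055 is 61 days (439 left).
2056 has 366 days (73 left).
Jan has 31 days (42 left).
Feb has 28 days (14 left).
14 days into Mar → Mar 14, 2057.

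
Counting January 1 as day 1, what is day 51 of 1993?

February 20, 1993

January has 31 days (51 − 31 = 20 remain).
20 into February → February 20.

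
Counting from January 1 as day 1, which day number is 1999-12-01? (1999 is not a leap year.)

335

Days in months before December: 31 + 28 + 31 + 30 + 31 + 30 + 31 + 31 + 30 + 31 + 30 = 334.
Plus 1 day into December → day 335.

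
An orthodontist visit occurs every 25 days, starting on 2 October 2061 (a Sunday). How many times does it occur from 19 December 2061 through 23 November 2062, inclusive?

13

Occurrences land 25·i days after 2 October 2061 for i = 0, 1, 2, …
19 December 2061 is 78 days after the start; 78 ÷ 25 = 3 remainder 3; since the remainder is 3, round up to i = 4. First occurrence in the window: #5 on 10 January 2062 (4×25 = 100 days in).
23 November 2062 is 417 days after the start; 417 ÷ 25 = 16 remainder 17. Last occurrence in the window: #17 on 6 November 2062.
Occurrences #5 through #17: 13 in total.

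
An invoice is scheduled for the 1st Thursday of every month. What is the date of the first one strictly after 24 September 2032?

7 October 2032

September 2032 starts on a Wednesday, so its 1st Thursday is 2 September 2032 (1 day in).
That is not after 24 September 2032, so look at October 2032.
October 2032 starts on a Friday, so its 1st Thursday is 7 October 2032 (6 days in).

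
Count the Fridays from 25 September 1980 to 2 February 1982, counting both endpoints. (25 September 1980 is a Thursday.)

25 September 1980 is a Thursday; the first Friday on or after it is 26 September 1980 (1 day later).
From 26 September 1980 to 2 February 1982: 96 + 365 + 33 = 494 days (rest of 1980, 1981, to 2 February 1982 in 1982).
494 ÷ 7 = 70 full weeks with remainder 4, so 70 more Fridays after the first → 71.

71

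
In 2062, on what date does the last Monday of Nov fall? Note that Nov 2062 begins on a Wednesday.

Nov 27, 2062

Nov 2062 begins on a Wednesday, so the first Monday is Nov 6 (5 days later).
Nov 2062 has 30 days. Adding weeks: 6, 13, 20, 27 — the last one ≤ 30 is the 27th.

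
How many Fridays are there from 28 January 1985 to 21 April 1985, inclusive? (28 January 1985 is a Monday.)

12

28 January 1985 is a Monday; the first Friday on or after it is 1 February 1985 (4 days later).
From 1 February 1985 to 21 April 1985: 27 + 31 + 21 = 79 days (rest of February, March, April).
79 ÷ 7 = 11 full weeks with remainder 2, so 11 more Fridays after the first → 12.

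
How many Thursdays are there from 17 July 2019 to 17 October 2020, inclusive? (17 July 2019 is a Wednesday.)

17 July 2019 is a Wednesday; the first Thursday on or after it is 18 July 2019 (1 day later).
From 18 July 2019 to 17 October 2020: 166 + 291 = 457 days (rest of 2019, to 17 October 2020 in 2020).
457 ÷ 7 = 65 full weeks with remainder 2, so 65 more Thursdays after the first → 66.

66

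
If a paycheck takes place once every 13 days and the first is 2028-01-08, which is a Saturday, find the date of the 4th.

The 4th occurrence is 3 intervals after the first: 3 × 13 = 39 days after 2028-01-08.
January has 31 days — 23 days to the end of January leaves 16.
16 days into February → 2028-02-16.

2028-02-16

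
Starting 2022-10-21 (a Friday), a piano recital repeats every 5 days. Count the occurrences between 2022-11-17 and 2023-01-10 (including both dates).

11

Occurrences land 5·i days after 2022-10-21 for i = 0, 1, 2, …
2022-11-17 is 27 days after the start; 27 ÷ 5 = 5 remainder 2; since the remainder is 2, round up to i = 6. First occurrence in the window: #7 on 2022-11-20 (6×5 = 30 days in).
2023-01-10 is 81 days after the start; 81 ÷ 5 = 16 remainder 1. Last occurrence in the window: #17 on 2023-01-09.
Occurrences #7 through #17: 11 in total.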